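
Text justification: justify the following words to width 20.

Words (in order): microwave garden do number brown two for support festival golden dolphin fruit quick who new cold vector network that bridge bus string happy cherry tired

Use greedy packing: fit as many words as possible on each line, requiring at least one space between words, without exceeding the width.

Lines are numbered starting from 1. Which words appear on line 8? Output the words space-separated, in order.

Answer: happy cherry tired

Derivation:
Line 1: ['microwave', 'garden', 'do'] (min_width=19, slack=1)
Line 2: ['number', 'brown', 'two', 'for'] (min_width=20, slack=0)
Line 3: ['support', 'festival'] (min_width=16, slack=4)
Line 4: ['golden', 'dolphin', 'fruit'] (min_width=20, slack=0)
Line 5: ['quick', 'who', 'new', 'cold'] (min_width=18, slack=2)
Line 6: ['vector', 'network', 'that'] (min_width=19, slack=1)
Line 7: ['bridge', 'bus', 'string'] (min_width=17, slack=3)
Line 8: ['happy', 'cherry', 'tired'] (min_width=18, slack=2)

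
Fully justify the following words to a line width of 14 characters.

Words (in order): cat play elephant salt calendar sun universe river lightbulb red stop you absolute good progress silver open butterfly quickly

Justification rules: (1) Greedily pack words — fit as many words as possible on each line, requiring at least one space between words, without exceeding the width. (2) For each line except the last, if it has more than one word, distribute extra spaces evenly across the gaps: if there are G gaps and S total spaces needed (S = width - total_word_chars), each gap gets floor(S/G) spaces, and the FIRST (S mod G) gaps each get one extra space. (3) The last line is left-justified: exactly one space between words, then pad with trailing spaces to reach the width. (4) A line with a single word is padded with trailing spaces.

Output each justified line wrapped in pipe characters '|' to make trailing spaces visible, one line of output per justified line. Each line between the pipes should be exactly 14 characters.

Line 1: ['cat', 'play'] (min_width=8, slack=6)
Line 2: ['elephant', 'salt'] (min_width=13, slack=1)
Line 3: ['calendar', 'sun'] (min_width=12, slack=2)
Line 4: ['universe', 'river'] (min_width=14, slack=0)
Line 5: ['lightbulb', 'red'] (min_width=13, slack=1)
Line 6: ['stop', 'you'] (min_width=8, slack=6)
Line 7: ['absolute', 'good'] (min_width=13, slack=1)
Line 8: ['progress'] (min_width=8, slack=6)
Line 9: ['silver', 'open'] (min_width=11, slack=3)
Line 10: ['butterfly'] (min_width=9, slack=5)
Line 11: ['quickly'] (min_width=7, slack=7)

Answer: |cat       play|
|elephant  salt|
|calendar   sun|
|universe river|
|lightbulb  red|
|stop       you|
|absolute  good|
|progress      |
|silver    open|
|butterfly     |
|quickly       |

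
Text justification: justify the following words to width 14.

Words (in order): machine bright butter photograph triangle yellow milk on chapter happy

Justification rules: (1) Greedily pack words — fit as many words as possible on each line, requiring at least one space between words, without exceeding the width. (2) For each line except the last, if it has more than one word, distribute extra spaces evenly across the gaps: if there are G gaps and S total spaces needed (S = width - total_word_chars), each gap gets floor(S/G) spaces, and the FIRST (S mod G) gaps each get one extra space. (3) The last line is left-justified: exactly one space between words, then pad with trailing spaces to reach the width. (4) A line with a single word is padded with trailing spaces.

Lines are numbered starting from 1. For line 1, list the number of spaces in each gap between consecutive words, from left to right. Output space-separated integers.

Answer: 1

Derivation:
Line 1: ['machine', 'bright'] (min_width=14, slack=0)
Line 2: ['butter'] (min_width=6, slack=8)
Line 3: ['photograph'] (min_width=10, slack=4)
Line 4: ['triangle'] (min_width=8, slack=6)
Line 5: ['yellow', 'milk', 'on'] (min_width=14, slack=0)
Line 6: ['chapter', 'happy'] (min_width=13, slack=1)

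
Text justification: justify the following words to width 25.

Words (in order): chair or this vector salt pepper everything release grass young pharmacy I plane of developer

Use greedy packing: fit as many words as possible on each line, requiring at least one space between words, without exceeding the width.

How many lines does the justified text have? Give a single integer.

Line 1: ['chair', 'or', 'this', 'vector', 'salt'] (min_width=25, slack=0)
Line 2: ['pepper', 'everything', 'release'] (min_width=25, slack=0)
Line 3: ['grass', 'young', 'pharmacy', 'I'] (min_width=22, slack=3)
Line 4: ['plane', 'of', 'developer'] (min_width=18, slack=7)
Total lines: 4

Answer: 4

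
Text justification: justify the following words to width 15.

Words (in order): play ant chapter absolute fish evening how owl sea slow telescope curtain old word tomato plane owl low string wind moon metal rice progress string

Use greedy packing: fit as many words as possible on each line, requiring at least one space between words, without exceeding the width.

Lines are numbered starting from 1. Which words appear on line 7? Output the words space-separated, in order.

Line 1: ['play', 'ant'] (min_width=8, slack=7)
Line 2: ['chapter'] (min_width=7, slack=8)
Line 3: ['absolute', 'fish'] (min_width=13, slack=2)
Line 4: ['evening', 'how', 'owl'] (min_width=15, slack=0)
Line 5: ['sea', 'slow'] (min_width=8, slack=7)
Line 6: ['telescope'] (min_width=9, slack=6)
Line 7: ['curtain', 'old'] (min_width=11, slack=4)
Line 8: ['word', 'tomato'] (min_width=11, slack=4)
Line 9: ['plane', 'owl', 'low'] (min_width=13, slack=2)
Line 10: ['string', 'wind'] (min_width=11, slack=4)
Line 11: ['moon', 'metal', 'rice'] (min_width=15, slack=0)
Line 12: ['progress', 'string'] (min_width=15, slack=0)

Answer: curtain old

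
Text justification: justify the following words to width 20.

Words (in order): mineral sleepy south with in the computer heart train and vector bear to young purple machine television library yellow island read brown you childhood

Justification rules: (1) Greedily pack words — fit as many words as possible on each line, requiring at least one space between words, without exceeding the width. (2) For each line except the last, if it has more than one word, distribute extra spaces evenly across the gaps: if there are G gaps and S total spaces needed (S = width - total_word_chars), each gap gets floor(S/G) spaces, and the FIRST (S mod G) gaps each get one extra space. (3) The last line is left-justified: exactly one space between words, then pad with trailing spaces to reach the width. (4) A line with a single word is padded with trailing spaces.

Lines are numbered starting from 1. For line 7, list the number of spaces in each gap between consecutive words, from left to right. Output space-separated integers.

Line 1: ['mineral', 'sleepy', 'south'] (min_width=20, slack=0)
Line 2: ['with', 'in', 'the', 'computer'] (min_width=20, slack=0)
Line 3: ['heart', 'train', 'and'] (min_width=15, slack=5)
Line 4: ['vector', 'bear', 'to', 'young'] (min_width=20, slack=0)
Line 5: ['purple', 'machine'] (min_width=14, slack=6)
Line 6: ['television', 'library'] (min_width=18, slack=2)
Line 7: ['yellow', 'island', 'read'] (min_width=18, slack=2)
Line 8: ['brown', 'you', 'childhood'] (min_width=19, slack=1)

Answer: 2 2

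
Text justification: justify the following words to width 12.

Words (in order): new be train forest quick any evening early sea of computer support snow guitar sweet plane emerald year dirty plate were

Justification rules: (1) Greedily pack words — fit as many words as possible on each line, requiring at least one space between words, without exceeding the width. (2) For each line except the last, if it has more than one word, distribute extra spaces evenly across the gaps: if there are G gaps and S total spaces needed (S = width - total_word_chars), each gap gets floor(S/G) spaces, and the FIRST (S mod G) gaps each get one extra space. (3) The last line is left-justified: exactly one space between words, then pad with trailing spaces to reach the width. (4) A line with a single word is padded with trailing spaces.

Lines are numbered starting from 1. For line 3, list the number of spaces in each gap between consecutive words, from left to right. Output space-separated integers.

Line 1: ['new', 'be', 'train'] (min_width=12, slack=0)
Line 2: ['forest', 'quick'] (min_width=12, slack=0)
Line 3: ['any', 'evening'] (min_width=11, slack=1)
Line 4: ['early', 'sea', 'of'] (min_width=12, slack=0)
Line 5: ['computer'] (min_width=8, slack=4)
Line 6: ['support', 'snow'] (min_width=12, slack=0)
Line 7: ['guitar', 'sweet'] (min_width=12, slack=0)
Line 8: ['plane'] (min_width=5, slack=7)
Line 9: ['emerald', 'year'] (min_width=12, slack=0)
Line 10: ['dirty', 'plate'] (min_width=11, slack=1)
Line 11: ['were'] (min_width=4, slack=8)

Answer: 2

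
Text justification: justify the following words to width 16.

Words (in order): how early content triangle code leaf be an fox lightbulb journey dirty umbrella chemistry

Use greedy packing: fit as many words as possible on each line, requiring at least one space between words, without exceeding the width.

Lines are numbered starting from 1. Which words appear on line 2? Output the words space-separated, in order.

Line 1: ['how', 'early'] (min_width=9, slack=7)
Line 2: ['content', 'triangle'] (min_width=16, slack=0)
Line 3: ['code', 'leaf', 'be', 'an'] (min_width=15, slack=1)
Line 4: ['fox', 'lightbulb'] (min_width=13, slack=3)
Line 5: ['journey', 'dirty'] (min_width=13, slack=3)
Line 6: ['umbrella'] (min_width=8, slack=8)
Line 7: ['chemistry'] (min_width=9, slack=7)

Answer: content triangle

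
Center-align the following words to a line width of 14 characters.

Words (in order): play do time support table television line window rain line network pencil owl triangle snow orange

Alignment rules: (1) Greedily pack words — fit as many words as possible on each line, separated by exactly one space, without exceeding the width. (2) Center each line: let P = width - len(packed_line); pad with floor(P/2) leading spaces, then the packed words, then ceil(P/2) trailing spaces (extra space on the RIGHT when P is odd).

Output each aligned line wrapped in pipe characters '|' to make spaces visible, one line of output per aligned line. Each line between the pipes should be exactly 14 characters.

Answer: | play do time |
|support table |
|  television  |
| line window  |
|  rain line   |
|network pencil|
| owl triangle |
| snow orange  |

Derivation:
Line 1: ['play', 'do', 'time'] (min_width=12, slack=2)
Line 2: ['support', 'table'] (min_width=13, slack=1)
Line 3: ['television'] (min_width=10, slack=4)
Line 4: ['line', 'window'] (min_width=11, slack=3)
Line 5: ['rain', 'line'] (min_width=9, slack=5)
Line 6: ['network', 'pencil'] (min_width=14, slack=0)
Line 7: ['owl', 'triangle'] (min_width=12, slack=2)
Line 8: ['snow', 'orange'] (min_width=11, slack=3)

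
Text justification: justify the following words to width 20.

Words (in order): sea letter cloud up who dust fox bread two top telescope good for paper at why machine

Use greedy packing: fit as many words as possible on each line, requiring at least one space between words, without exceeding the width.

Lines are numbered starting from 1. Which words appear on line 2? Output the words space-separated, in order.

Line 1: ['sea', 'letter', 'cloud', 'up'] (min_width=19, slack=1)
Line 2: ['who', 'dust', 'fox', 'bread'] (min_width=18, slack=2)
Line 3: ['two', 'top', 'telescope'] (min_width=17, slack=3)
Line 4: ['good', 'for', 'paper', 'at'] (min_width=17, slack=3)
Line 5: ['why', 'machine'] (min_width=11, slack=9)

Answer: who dust fox bread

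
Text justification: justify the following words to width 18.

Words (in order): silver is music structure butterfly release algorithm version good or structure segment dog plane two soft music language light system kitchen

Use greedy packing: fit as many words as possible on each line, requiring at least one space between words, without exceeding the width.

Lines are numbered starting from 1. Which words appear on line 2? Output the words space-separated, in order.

Answer: structure

Derivation:
Line 1: ['silver', 'is', 'music'] (min_width=15, slack=3)
Line 2: ['structure'] (min_width=9, slack=9)
Line 3: ['butterfly', 'release'] (min_width=17, slack=1)
Line 4: ['algorithm', 'version'] (min_width=17, slack=1)
Line 5: ['good', 'or', 'structure'] (min_width=17, slack=1)
Line 6: ['segment', 'dog', 'plane'] (min_width=17, slack=1)
Line 7: ['two', 'soft', 'music'] (min_width=14, slack=4)
Line 8: ['language', 'light'] (min_width=14, slack=4)
Line 9: ['system', 'kitchen'] (min_width=14, slack=4)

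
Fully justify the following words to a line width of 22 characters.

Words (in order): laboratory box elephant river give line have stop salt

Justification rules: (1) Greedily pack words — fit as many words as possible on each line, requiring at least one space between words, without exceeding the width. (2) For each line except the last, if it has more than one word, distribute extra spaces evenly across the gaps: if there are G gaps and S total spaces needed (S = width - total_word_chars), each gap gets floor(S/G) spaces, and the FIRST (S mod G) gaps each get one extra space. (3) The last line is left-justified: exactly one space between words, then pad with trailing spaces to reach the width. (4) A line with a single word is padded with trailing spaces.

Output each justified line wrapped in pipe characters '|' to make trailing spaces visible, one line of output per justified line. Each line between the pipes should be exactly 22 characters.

Answer: |laboratory         box|
|elephant   river  give|
|line have stop salt   |

Derivation:
Line 1: ['laboratory', 'box'] (min_width=14, slack=8)
Line 2: ['elephant', 'river', 'give'] (min_width=19, slack=3)
Line 3: ['line', 'have', 'stop', 'salt'] (min_width=19, slack=3)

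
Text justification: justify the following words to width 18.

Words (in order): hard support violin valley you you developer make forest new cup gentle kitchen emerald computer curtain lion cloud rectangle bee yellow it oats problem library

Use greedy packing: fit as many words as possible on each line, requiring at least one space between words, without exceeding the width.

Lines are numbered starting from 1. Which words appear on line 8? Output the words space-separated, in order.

Line 1: ['hard', 'support'] (min_width=12, slack=6)
Line 2: ['violin', 'valley', 'you'] (min_width=17, slack=1)
Line 3: ['you', 'developer', 'make'] (min_width=18, slack=0)
Line 4: ['forest', 'new', 'cup'] (min_width=14, slack=4)
Line 5: ['gentle', 'kitchen'] (min_width=14, slack=4)
Line 6: ['emerald', 'computer'] (min_width=16, slack=2)
Line 7: ['curtain', 'lion', 'cloud'] (min_width=18, slack=0)
Line 8: ['rectangle', 'bee'] (min_width=13, slack=5)
Line 9: ['yellow', 'it', 'oats'] (min_width=14, slack=4)
Line 10: ['problem', 'library'] (min_width=15, slack=3)

Answer: rectangle bee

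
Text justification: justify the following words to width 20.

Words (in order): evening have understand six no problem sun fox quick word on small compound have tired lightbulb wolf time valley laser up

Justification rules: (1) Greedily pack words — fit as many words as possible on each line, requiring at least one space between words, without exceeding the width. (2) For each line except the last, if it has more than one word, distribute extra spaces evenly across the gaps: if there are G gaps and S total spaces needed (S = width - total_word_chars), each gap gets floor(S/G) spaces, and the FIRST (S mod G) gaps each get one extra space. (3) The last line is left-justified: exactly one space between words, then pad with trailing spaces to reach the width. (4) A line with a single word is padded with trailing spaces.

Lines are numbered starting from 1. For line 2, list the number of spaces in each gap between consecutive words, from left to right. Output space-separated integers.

Line 1: ['evening', 'have'] (min_width=12, slack=8)
Line 2: ['understand', 'six', 'no'] (min_width=17, slack=3)
Line 3: ['problem', 'sun', 'fox'] (min_width=15, slack=5)
Line 4: ['quick', 'word', 'on', 'small'] (min_width=19, slack=1)
Line 5: ['compound', 'have', 'tired'] (min_width=19, slack=1)
Line 6: ['lightbulb', 'wolf', 'time'] (min_width=19, slack=1)
Line 7: ['valley', 'laser', 'up'] (min_width=15, slack=5)

Answer: 3 2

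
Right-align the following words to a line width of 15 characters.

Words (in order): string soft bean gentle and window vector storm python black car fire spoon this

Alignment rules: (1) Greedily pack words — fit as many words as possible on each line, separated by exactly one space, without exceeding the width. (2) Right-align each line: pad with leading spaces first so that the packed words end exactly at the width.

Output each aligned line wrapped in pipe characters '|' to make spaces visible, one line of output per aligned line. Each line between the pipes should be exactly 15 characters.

Line 1: ['string', 'soft'] (min_width=11, slack=4)
Line 2: ['bean', 'gentle', 'and'] (min_width=15, slack=0)
Line 3: ['window', 'vector'] (min_width=13, slack=2)
Line 4: ['storm', 'python'] (min_width=12, slack=3)
Line 5: ['black', 'car', 'fire'] (min_width=14, slack=1)
Line 6: ['spoon', 'this'] (min_width=10, slack=5)

Answer: |    string soft|
|bean gentle and|
|  window vector|
|   storm python|
| black car fire|
|     spoon this|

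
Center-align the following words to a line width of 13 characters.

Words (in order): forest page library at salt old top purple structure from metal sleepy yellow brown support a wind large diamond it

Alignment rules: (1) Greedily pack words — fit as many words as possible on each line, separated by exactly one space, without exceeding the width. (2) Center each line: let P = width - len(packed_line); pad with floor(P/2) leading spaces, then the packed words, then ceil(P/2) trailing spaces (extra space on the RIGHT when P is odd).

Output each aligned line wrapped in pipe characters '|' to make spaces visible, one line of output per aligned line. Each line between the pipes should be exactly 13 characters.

Line 1: ['forest', 'page'] (min_width=11, slack=2)
Line 2: ['library', 'at'] (min_width=10, slack=3)
Line 3: ['salt', 'old', 'top'] (min_width=12, slack=1)
Line 4: ['purple'] (min_width=6, slack=7)
Line 5: ['structure'] (min_width=9, slack=4)
Line 6: ['from', 'metal'] (min_width=10, slack=3)
Line 7: ['sleepy', 'yellow'] (min_width=13, slack=0)
Line 8: ['brown', 'support'] (min_width=13, slack=0)
Line 9: ['a', 'wind', 'large'] (min_width=12, slack=1)
Line 10: ['diamond', 'it'] (min_width=10, slack=3)

Answer: | forest page |
| library at  |
|salt old top |
|   purple    |
|  structure  |
| from metal  |
|sleepy yellow|
|brown support|
|a wind large |
| diamond it  |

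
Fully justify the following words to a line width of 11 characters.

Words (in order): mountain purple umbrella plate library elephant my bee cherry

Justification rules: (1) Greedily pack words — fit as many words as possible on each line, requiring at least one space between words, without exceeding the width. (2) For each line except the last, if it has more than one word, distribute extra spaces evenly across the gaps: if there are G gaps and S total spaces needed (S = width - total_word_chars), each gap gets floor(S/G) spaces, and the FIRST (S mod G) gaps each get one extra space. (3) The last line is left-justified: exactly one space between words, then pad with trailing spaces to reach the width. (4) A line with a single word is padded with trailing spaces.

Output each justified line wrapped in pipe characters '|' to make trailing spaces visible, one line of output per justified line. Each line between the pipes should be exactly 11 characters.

Answer: |mountain   |
|purple     |
|umbrella   |
|plate      |
|library    |
|elephant my|
|bee cherry |

Derivation:
Line 1: ['mountain'] (min_width=8, slack=3)
Line 2: ['purple'] (min_width=6, slack=5)
Line 3: ['umbrella'] (min_width=8, slack=3)
Line 4: ['plate'] (min_width=5, slack=6)
Line 5: ['library'] (min_width=7, slack=4)
Line 6: ['elephant', 'my'] (min_width=11, slack=0)
Line 7: ['bee', 'cherry'] (min_width=10, slack=1)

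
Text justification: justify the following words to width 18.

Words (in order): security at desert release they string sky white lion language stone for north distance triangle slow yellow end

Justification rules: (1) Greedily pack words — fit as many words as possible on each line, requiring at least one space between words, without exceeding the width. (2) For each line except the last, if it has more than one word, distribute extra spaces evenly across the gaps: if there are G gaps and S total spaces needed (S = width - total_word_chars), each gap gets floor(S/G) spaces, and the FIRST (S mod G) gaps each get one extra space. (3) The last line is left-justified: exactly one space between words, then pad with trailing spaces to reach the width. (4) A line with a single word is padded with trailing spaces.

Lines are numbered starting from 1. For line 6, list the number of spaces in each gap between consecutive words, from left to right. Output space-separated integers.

Answer: 2

Derivation:
Line 1: ['security', 'at', 'desert'] (min_width=18, slack=0)
Line 2: ['release', 'they'] (min_width=12, slack=6)
Line 3: ['string', 'sky', 'white'] (min_width=16, slack=2)
Line 4: ['lion', 'language'] (min_width=13, slack=5)
Line 5: ['stone', 'for', 'north'] (min_width=15, slack=3)
Line 6: ['distance', 'triangle'] (min_width=17, slack=1)
Line 7: ['slow', 'yellow', 'end'] (min_width=15, slack=3)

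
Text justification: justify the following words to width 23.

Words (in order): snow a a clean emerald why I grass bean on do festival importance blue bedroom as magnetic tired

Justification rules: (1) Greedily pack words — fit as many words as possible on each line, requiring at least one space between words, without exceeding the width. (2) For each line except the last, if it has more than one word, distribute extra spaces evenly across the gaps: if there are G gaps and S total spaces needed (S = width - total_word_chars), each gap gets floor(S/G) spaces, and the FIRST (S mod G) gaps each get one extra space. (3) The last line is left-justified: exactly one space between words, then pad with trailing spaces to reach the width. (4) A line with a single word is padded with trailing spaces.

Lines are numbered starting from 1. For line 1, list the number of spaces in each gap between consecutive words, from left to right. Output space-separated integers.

Answer: 2 1 1 1

Derivation:
Line 1: ['snow', 'a', 'a', 'clean', 'emerald'] (min_width=22, slack=1)
Line 2: ['why', 'I', 'grass', 'bean', 'on', 'do'] (min_width=22, slack=1)
Line 3: ['festival', 'importance'] (min_width=19, slack=4)
Line 4: ['blue', 'bedroom', 'as'] (min_width=15, slack=8)
Line 5: ['magnetic', 'tired'] (min_width=14, slack=9)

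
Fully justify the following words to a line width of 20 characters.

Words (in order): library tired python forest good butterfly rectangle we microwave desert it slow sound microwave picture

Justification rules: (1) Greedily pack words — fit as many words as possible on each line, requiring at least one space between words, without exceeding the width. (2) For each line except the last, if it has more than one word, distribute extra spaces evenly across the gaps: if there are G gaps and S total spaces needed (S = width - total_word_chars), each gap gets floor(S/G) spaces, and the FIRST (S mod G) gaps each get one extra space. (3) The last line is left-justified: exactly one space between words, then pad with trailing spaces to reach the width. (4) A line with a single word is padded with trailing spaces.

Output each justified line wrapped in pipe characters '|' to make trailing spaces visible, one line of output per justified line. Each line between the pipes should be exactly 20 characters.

Answer: |library tired python|
|forest          good|
|butterfly  rectangle|
|we  microwave desert|
|it     slow    sound|
|microwave picture   |

Derivation:
Line 1: ['library', 'tired', 'python'] (min_width=20, slack=0)
Line 2: ['forest', 'good'] (min_width=11, slack=9)
Line 3: ['butterfly', 'rectangle'] (min_width=19, slack=1)
Line 4: ['we', 'microwave', 'desert'] (min_width=19, slack=1)
Line 5: ['it', 'slow', 'sound'] (min_width=13, slack=7)
Line 6: ['microwave', 'picture'] (min_width=17, slack=3)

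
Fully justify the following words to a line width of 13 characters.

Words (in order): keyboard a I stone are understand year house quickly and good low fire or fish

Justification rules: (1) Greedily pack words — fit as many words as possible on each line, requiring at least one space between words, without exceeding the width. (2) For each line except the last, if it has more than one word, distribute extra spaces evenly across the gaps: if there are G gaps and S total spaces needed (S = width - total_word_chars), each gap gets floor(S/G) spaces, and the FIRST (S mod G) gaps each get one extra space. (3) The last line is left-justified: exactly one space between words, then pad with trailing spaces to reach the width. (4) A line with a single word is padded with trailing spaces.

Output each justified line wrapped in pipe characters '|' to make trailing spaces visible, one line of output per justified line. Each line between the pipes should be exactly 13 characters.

Line 1: ['keyboard', 'a', 'I'] (min_width=12, slack=1)
Line 2: ['stone', 'are'] (min_width=9, slack=4)
Line 3: ['understand'] (min_width=10, slack=3)
Line 4: ['year', 'house'] (min_width=10, slack=3)
Line 5: ['quickly', 'and'] (min_width=11, slack=2)
Line 6: ['good', 'low', 'fire'] (min_width=13, slack=0)
Line 7: ['or', 'fish'] (min_width=7, slack=6)

Answer: |keyboard  a I|
|stone     are|
|understand   |
|year    house|
|quickly   and|
|good low fire|
|or fish      |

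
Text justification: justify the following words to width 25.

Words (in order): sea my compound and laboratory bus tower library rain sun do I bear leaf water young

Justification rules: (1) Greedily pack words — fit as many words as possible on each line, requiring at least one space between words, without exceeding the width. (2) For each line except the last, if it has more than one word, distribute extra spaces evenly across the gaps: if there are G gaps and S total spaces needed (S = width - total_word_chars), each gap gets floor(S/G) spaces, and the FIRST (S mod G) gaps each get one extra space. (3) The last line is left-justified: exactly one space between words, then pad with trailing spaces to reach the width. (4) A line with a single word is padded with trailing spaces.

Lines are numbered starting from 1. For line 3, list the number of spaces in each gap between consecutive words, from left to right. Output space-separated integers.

Answer: 2 2 2 2

Derivation:
Line 1: ['sea', 'my', 'compound', 'and'] (min_width=19, slack=6)
Line 2: ['laboratory', 'bus', 'tower'] (min_width=20, slack=5)
Line 3: ['library', 'rain', 'sun', 'do', 'I'] (min_width=21, slack=4)
Line 4: ['bear', 'leaf', 'water', 'young'] (min_width=21, slack=4)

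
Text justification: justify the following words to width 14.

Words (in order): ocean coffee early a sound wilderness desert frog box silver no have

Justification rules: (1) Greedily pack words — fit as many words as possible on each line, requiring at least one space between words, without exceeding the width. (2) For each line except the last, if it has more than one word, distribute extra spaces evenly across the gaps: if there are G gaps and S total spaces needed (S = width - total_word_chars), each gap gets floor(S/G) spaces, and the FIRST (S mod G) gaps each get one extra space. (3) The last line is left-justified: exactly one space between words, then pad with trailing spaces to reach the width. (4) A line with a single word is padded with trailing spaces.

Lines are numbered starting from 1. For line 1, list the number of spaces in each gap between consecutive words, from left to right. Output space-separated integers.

Line 1: ['ocean', 'coffee'] (min_width=12, slack=2)
Line 2: ['early', 'a', 'sound'] (min_width=13, slack=1)
Line 3: ['wilderness'] (min_width=10, slack=4)
Line 4: ['desert', 'frog'] (min_width=11, slack=3)
Line 5: ['box', 'silver', 'no'] (min_width=13, slack=1)
Line 6: ['have'] (min_width=4, slack=10)

Answer: 3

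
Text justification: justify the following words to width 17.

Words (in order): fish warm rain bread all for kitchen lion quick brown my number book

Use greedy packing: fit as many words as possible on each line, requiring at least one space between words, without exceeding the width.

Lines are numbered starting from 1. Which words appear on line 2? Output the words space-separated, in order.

Line 1: ['fish', 'warm', 'rain'] (min_width=14, slack=3)
Line 2: ['bread', 'all', 'for'] (min_width=13, slack=4)
Line 3: ['kitchen', 'lion'] (min_width=12, slack=5)
Line 4: ['quick', 'brown', 'my'] (min_width=14, slack=3)
Line 5: ['number', 'book'] (min_width=11, slack=6)

Answer: bread all for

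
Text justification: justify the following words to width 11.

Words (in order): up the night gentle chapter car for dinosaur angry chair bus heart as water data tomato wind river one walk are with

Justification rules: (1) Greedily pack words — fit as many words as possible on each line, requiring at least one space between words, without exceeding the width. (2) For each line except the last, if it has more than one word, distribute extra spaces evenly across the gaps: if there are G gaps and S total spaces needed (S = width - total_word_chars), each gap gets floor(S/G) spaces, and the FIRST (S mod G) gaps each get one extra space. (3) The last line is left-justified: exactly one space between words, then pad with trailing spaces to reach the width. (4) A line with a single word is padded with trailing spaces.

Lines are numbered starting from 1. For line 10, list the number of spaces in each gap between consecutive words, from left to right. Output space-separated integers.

Answer: 1

Derivation:
Line 1: ['up', 'the'] (min_width=6, slack=5)
Line 2: ['night'] (min_width=5, slack=6)
Line 3: ['gentle'] (min_width=6, slack=5)
Line 4: ['chapter', 'car'] (min_width=11, slack=0)
Line 5: ['for'] (min_width=3, slack=8)
Line 6: ['dinosaur'] (min_width=8, slack=3)
Line 7: ['angry', 'chair'] (min_width=11, slack=0)
Line 8: ['bus', 'heart'] (min_width=9, slack=2)
Line 9: ['as', 'water'] (min_width=8, slack=3)
Line 10: ['data', 'tomato'] (min_width=11, slack=0)
Line 11: ['wind', 'river'] (min_width=10, slack=1)
Line 12: ['one', 'walk'] (min_width=8, slack=3)
Line 13: ['are', 'with'] (min_width=8, slack=3)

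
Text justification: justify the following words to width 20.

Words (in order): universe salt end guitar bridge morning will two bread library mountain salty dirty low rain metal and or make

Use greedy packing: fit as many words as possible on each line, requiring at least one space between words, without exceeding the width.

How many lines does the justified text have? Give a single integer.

Line 1: ['universe', 'salt', 'end'] (min_width=17, slack=3)
Line 2: ['guitar', 'bridge'] (min_width=13, slack=7)
Line 3: ['morning', 'will', 'two'] (min_width=16, slack=4)
Line 4: ['bread', 'library'] (min_width=13, slack=7)
Line 5: ['mountain', 'salty', 'dirty'] (min_width=20, slack=0)
Line 6: ['low', 'rain', 'metal', 'and'] (min_width=18, slack=2)
Line 7: ['or', 'make'] (min_width=7, slack=13)
Total lines: 7

Answer: 7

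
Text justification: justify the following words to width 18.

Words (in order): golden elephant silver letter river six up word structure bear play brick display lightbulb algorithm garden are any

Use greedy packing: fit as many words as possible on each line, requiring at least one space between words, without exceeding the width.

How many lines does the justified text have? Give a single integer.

Line 1: ['golden', 'elephant'] (min_width=15, slack=3)
Line 2: ['silver', 'letter'] (min_width=13, slack=5)
Line 3: ['river', 'six', 'up', 'word'] (min_width=17, slack=1)
Line 4: ['structure', 'bear'] (min_width=14, slack=4)
Line 5: ['play', 'brick', 'display'] (min_width=18, slack=0)
Line 6: ['lightbulb'] (min_width=9, slack=9)
Line 7: ['algorithm', 'garden'] (min_width=16, slack=2)
Line 8: ['are', 'any'] (min_width=7, slack=11)
Total lines: 8

Answer: 8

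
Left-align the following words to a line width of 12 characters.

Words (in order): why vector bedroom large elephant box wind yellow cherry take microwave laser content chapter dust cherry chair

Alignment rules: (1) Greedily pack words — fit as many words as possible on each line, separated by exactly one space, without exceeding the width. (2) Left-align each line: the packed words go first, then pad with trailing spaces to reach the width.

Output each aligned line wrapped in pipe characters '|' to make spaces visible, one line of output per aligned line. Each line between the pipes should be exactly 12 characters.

Line 1: ['why', 'vector'] (min_width=10, slack=2)
Line 2: ['bedroom'] (min_width=7, slack=5)
Line 3: ['large'] (min_width=5, slack=7)
Line 4: ['elephant', 'box'] (min_width=12, slack=0)
Line 5: ['wind', 'yellow'] (min_width=11, slack=1)
Line 6: ['cherry', 'take'] (min_width=11, slack=1)
Line 7: ['microwave'] (min_width=9, slack=3)
Line 8: ['laser'] (min_width=5, slack=7)
Line 9: ['content'] (min_width=7, slack=5)
Line 10: ['chapter', 'dust'] (min_width=12, slack=0)
Line 11: ['cherry', 'chair'] (min_width=12, slack=0)

Answer: |why vector  |
|bedroom     |
|large       |
|elephant box|
|wind yellow |
|cherry take |
|microwave   |
|laser       |
|content     |
|chapter dust|
|cherry chair|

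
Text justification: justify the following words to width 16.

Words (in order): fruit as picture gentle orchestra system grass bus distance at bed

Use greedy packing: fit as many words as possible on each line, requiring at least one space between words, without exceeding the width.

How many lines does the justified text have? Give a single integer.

Answer: 4

Derivation:
Line 1: ['fruit', 'as', 'picture'] (min_width=16, slack=0)
Line 2: ['gentle', 'orchestra'] (min_width=16, slack=0)
Line 3: ['system', 'grass', 'bus'] (min_width=16, slack=0)
Line 4: ['distance', 'at', 'bed'] (min_width=15, slack=1)
Total lines: 4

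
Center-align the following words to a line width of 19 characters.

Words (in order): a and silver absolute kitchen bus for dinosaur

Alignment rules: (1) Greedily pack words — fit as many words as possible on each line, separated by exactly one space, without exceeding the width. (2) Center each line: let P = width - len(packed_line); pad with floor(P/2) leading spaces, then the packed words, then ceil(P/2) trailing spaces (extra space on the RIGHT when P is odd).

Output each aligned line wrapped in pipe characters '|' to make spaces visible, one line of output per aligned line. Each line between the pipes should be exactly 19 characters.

Line 1: ['a', 'and', 'silver'] (min_width=12, slack=7)
Line 2: ['absolute', 'kitchen'] (min_width=16, slack=3)
Line 3: ['bus', 'for', 'dinosaur'] (min_width=16, slack=3)

Answer: |   a and silver    |
| absolute kitchen  |
| bus for dinosaur  |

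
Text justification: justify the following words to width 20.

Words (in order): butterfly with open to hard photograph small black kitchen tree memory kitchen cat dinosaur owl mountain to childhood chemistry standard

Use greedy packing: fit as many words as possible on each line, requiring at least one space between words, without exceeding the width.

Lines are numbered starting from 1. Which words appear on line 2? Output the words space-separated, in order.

Answer: to hard photograph

Derivation:
Line 1: ['butterfly', 'with', 'open'] (min_width=19, slack=1)
Line 2: ['to', 'hard', 'photograph'] (min_width=18, slack=2)
Line 3: ['small', 'black', 'kitchen'] (min_width=19, slack=1)
Line 4: ['tree', 'memory', 'kitchen'] (min_width=19, slack=1)
Line 5: ['cat', 'dinosaur', 'owl'] (min_width=16, slack=4)
Line 6: ['mountain', 'to'] (min_width=11, slack=9)
Line 7: ['childhood', 'chemistry'] (min_width=19, slack=1)
Line 8: ['standard'] (min_width=8, slack=12)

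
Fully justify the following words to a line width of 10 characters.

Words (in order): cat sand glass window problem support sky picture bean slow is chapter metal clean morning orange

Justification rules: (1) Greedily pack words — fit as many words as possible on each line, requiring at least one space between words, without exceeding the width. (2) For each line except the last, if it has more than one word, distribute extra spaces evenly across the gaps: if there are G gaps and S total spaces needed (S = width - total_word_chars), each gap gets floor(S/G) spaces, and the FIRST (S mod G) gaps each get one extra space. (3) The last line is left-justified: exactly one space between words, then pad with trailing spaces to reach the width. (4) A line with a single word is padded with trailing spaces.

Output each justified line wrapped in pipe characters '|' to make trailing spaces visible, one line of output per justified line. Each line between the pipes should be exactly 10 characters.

Answer: |cat   sand|
|glass     |
|window    |
|problem   |
|support   |
|sky       |
|picture   |
|bean  slow|
|is chapter|
|metal     |
|clean     |
|morning   |
|orange    |

Derivation:
Line 1: ['cat', 'sand'] (min_width=8, slack=2)
Line 2: ['glass'] (min_width=5, slack=5)
Line 3: ['window'] (min_width=6, slack=4)
Line 4: ['problem'] (min_width=7, slack=3)
Line 5: ['support'] (min_width=7, slack=3)
Line 6: ['sky'] (min_width=3, slack=7)
Line 7: ['picture'] (min_width=7, slack=3)
Line 8: ['bean', 'slow'] (min_width=9, slack=1)
Line 9: ['is', 'chapter'] (min_width=10, slack=0)
Line 10: ['metal'] (min_width=5, slack=5)
Line 11: ['clean'] (min_width=5, slack=5)
Line 12: ['morning'] (min_width=7, slack=3)
Line 13: ['orange'] (min_width=6, slack=4)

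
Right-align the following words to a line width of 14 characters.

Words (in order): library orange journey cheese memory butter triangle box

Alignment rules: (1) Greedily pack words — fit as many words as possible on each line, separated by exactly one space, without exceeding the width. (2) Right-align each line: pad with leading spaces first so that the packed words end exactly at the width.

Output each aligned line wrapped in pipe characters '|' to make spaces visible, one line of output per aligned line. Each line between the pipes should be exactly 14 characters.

Line 1: ['library', 'orange'] (min_width=14, slack=0)
Line 2: ['journey', 'cheese'] (min_width=14, slack=0)
Line 3: ['memory', 'butter'] (min_width=13, slack=1)
Line 4: ['triangle', 'box'] (min_width=12, slack=2)

Answer: |library orange|
|journey cheese|
| memory butter|
|  triangle box|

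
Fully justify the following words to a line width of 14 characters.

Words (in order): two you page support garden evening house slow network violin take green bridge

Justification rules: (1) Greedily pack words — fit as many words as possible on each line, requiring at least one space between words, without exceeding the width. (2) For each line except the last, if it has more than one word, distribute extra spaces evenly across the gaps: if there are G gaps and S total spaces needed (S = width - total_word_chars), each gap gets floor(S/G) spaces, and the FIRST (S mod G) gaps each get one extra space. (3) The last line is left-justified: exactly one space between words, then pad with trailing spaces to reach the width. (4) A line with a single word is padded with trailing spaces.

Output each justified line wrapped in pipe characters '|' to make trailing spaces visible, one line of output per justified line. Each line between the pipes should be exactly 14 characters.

Answer: |two  you  page|
|support garden|
|evening  house|
|slow   network|
|violin    take|
|green bridge  |

Derivation:
Line 1: ['two', 'you', 'page'] (min_width=12, slack=2)
Line 2: ['support', 'garden'] (min_width=14, slack=0)
Line 3: ['evening', 'house'] (min_width=13, slack=1)
Line 4: ['slow', 'network'] (min_width=12, slack=2)
Line 5: ['violin', 'take'] (min_width=11, slack=3)
Line 6: ['green', 'bridge'] (min_width=12, slack=2)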